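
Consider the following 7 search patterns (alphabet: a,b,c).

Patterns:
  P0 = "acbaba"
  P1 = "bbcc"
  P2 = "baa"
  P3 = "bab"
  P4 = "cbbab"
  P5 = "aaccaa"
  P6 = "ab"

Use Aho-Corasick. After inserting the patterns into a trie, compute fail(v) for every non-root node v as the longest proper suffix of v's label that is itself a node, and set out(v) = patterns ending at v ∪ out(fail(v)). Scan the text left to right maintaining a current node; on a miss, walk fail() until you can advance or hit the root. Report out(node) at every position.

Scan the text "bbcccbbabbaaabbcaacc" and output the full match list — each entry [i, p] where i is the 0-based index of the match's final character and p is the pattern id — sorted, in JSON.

Construct AC machine:
Trie nodes:
  n0 'ε': a→1 b→7 c→14
  n1 'a': a→19 b→24 c→2
  n2 'ac': b→3
  n3 'acb': a→4
  n4 'acba': b→5
  n5 'acbab': a→6
  n6 'acbaba': ·  [P0 ends]
  n7 'b': a→11 b→8
  n8 'bb': c→9
  n9 'bbc': c→10
  n10 'bbcc': ·  [P1 ends]
  n11 'ba': a→12 b→13
  n12 'baa': ·  [P2 ends]
  n13 'bab': ·  [P3 ends]
  n14 'c': b→15
  n15 'cb': b→16
  n16 'cbb': a→17
  n17 'cbba': b→18
  n18 'cbbab': ·  [P4 ends]
  n19 'aa': c→20
  n20 'aac': c→21
  n21 'aacc': a→22
  n22 'aacca': a→23
  n23 'aaccaa': ·  [P5 ends]
  n24 'ab': ·  [P6 ends]

Failure links (BFS by depth):
  fail(1) 'a': from fail(0)=0 chase 'a': 0 ⇒ 0;  out=∅∪out(0)=∅
  fail(7) 'b': from fail(0)=0 chase 'b': 0 ⇒ 0;  out=∅∪out(0)=∅
  fail(14) 'c': from fail(0)=0 chase 'c': 0 ⇒ 0;  out=∅∪out(0)=∅
  fail(2) 'ac': from fail(1)=0 chase 'c': 0 ⇒ 14;  out=∅∪out(14)=∅
  fail(8) 'bb': from fail(7)=0 chase 'b': 0 ⇒ 7;  out=∅∪out(7)=∅
  fail(11) 'ba': from fail(7)=0 chase 'a': 0 ⇒ 1;  out=∅∪out(1)=∅
  fail(15) 'cb': from fail(14)=0 chase 'b': 0 ⇒ 7;  out=∅∪out(7)=∅
  fail(19) 'aa': from fail(1)=0 chase 'a': 0 ⇒ 1;  out=∅∪out(1)=∅
  fail(24) 'ab': from fail(1)=0 chase 'b': 0 ⇒ 7;  out={6}∪out(7)={6}
  fail(3) 'acb': from fail(2)=14 chase 'b': 14 ⇒ 15;  out=∅∪out(15)=∅
  fail(9) 'bbc': from fail(8)=7 chase 'c': 7→0 ⇒ 14;  out=∅∪out(14)=∅
  fail(12) 'baa': from fail(11)=1 chase 'a': 1 ⇒ 19;  out={2}∪out(19)={2}
  fail(13) 'bab': from fail(11)=1 chase 'b': 1 ⇒ 24;  out={3}∪out(24)={3,6}
  fail(16) 'cbb': from fail(15)=7 chase 'b': 7 ⇒ 8;  out=∅∪out(8)=∅
  fail(20) 'aac': from fail(19)=1 chase 'c': 1 ⇒ 2;  out=∅∪out(2)=∅
  fail(4) 'acba': from fail(3)=15 chase 'a': 15→7 ⇒ 11;  out=∅∪out(11)=∅
  fail(10) 'bbcc': from fail(9)=14 chase 'c': 14→0 ⇒ 14;  out={1}∪out(14)={1}
  fail(17) 'cbba': from fail(16)=8 chase 'a': 8→7 ⇒ 11;  out=∅∪out(11)=∅
  fail(21) 'aacc': from fail(20)=2 chase 'c': 2→14→0 ⇒ 14;  out=∅∪out(14)=∅
  fail(5) 'acbab': from fail(4)=11 chase 'b': 11 ⇒ 13;  out=∅∪out(13)={3,6}
  fail(18) 'cbbab': from fail(17)=11 chase 'b': 11 ⇒ 13;  out={4}∪out(13)={3,4,6}
  fail(22) 'aacca': from fail(21)=14 chase 'a': 14→0 ⇒ 1;  out=∅∪out(1)=∅
  fail(6) 'acbaba': from fail(5)=13 chase 'a': 13→24→7 ⇒ 11;  out={0}∪out(11)={0}
  fail(23) 'aaccaa': from fail(22)=1 chase 'a': 1 ⇒ 19;  out={5}∪out(19)={5}

Scan:
[0] read 'b'  n0⇒n7
[1] read 'b'  n7⇒n8
[2] read 'c'  n8⇒n9
[3] read 'c'  n9⇒n10  → match P1@[0:3]
[4] read 'c'  n10⇒n14 ·f
[5] read 'b'  n14⇒n15
[6] read 'b'  n15⇒n16
[7] read 'a'  n16⇒n17
[8] read 'b'  n17⇒n18  → match P3@[6:8],P4@[4:8],P6@[7:8]
[9] read 'b'  n18⇒n8 ·f
[10] read 'a'  n8⇒n11 ·f
[11] read 'a'  n11⇒n12  → match P2@[9:11]
[12] read 'a'  n12⇒n19 ·f
[13] read 'b'  n19⇒n24 ·f  → match P6@[12:13]
[14] read 'b'  n24⇒n8 ·f
[15] read 'c'  n8⇒n9
[16] read 'a'  n9⇒n1 ·f
[17] read 'a'  n1⇒n19
[18] read 'c'  n19⇒n20
[19] read 'c'  n20⇒n21

Result: [[3,1],[8,3],[8,4],[8,6],[11,2],[13,6]]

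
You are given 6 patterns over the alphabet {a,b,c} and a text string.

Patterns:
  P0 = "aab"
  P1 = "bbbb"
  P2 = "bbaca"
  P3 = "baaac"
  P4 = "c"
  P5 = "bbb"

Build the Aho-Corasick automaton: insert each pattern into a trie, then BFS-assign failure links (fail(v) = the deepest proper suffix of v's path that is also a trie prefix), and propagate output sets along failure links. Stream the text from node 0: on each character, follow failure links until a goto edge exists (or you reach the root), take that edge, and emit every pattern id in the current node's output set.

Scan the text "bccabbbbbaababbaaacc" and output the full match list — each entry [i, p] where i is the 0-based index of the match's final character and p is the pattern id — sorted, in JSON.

Build automaton:
Trie nodes:
  n0 'ε': a→1 b→4 c→15
  n1 'a': a→2
  n2 'aa': b→3
  n3 'aab': ·  ←P0
  n4 'b': a→11 b→5
  n5 'bb': a→8 b→6
  n6 'bbb': b→7  ←P5
  n7 'bbbb': ·  ←P1
  n8 'bba': c→9
  n9 'bbac': a→10
  n10 'bbaca': ·  ←P2
  n11 'ba': a→12
  n12 'baa': a→13
  n13 'baaa': c→14
  n14 'baaac': ·  ←P3
  n15 'c': ·  ←P4

BFS fail/out derivation:
  n1('a'): parent n0 fail=0; on 'a' 0 → fail=0;  out ∅∪∅=∅
  n4('b'): parent n0 fail=0; on 'b' 0 → fail=0;  out ∅∪∅=∅
  n15('c'): parent n0 fail=0; on 'c' 0 → fail=0;  out {4}∪∅={4}
  n2('aa'): parent n1 fail=0; on 'a' 0 → fail=1;  out ∅∪∅=∅
  n5('bb'): parent n4 fail=0; on 'b' 0 → fail=4;  out ∅∪∅=∅
  n11('ba'): parent n4 fail=0; on 'a' 0 → fail=1;  out ∅∪∅=∅
  n3('aab'): parent n2 fail=1; on 'b' 1→0 → fail=4;  out {0}∪∅={0}
  n6('bbb'): parent n5 fail=4; on 'b' 4 → fail=5;  out {5}∪∅={5}
  n8('bba'): parent n5 fail=4; on 'a' 4 → fail=11;  out ∅∪∅=∅
  n12('baa'): parent n11 fail=1; on 'a' 1 → fail=2;  out ∅∪∅=∅
  n7('bbbb'): parent n6 fail=5; on 'b' 5 → fail=6;  out {1}∪{5}={1,5}
  n9('bbac'): parent n8 fail=11; on 'c' 11→1→0 → fail=15;  out ∅∪{4}={4}
  n13('baaa'): parent n12 fail=2; on 'a' 2→1 → fail=2;  out ∅∪∅=∅
  n10('bbaca'): parent n9 fail=15; on 'a' 15→0 → fail=1;  out {2}∪∅={2}
  n14('baaac'): parent n13 fail=2; on 'c' 2→1→0 → fail=15;  out {3}∪{4}={3,4}

Run:
[0] read 'b'  n0⇒n4
[1] read 'c'  n4⇒n15 ·f  emit P4@[1:1]
[2] read 'c'  n15⇒n15 ·f  emit P4@[2:2]
[3] read 'a'  n15⇒n1 ·f
[4] read 'b'  n1⇒n4 ·f
[5] read 'b'  n4⇒n5
[6] read 'b'  n5⇒n6  emit P5@[4:6]
[7] read 'b'  n6⇒n7  emit P1@[4:7],P5@[5:7]
[8] read 'b'  n7⇒n7 ·f  emit P1@[5:8],P5@[6:8]
[9] read 'a'  n7⇒n8 ·f
[10] read 'a'  n8⇒n12 ·f
[11] read 'b'  n12⇒n3 ·f  emit P0@[9:11]
[12] read 'a'  n3⇒n11 ·f
[13] read 'b'  n11⇒n4 ·f
[14] read 'b'  n4⇒n5
[15] read 'a'  n5⇒n8
[16] read 'a'  n8⇒n12 ·f
[17] read 'a'  n12⇒n13
[18] read 'c'  n13⇒n14  emit P3@[14:18],P4@[18:18]
[19] read 'c'  n14⇒n15 ·f  emit P4@[19:19]

Matches: [[1,4],[2,4],[6,5],[7,1],[7,5],[8,1],[8,5],[11,0],[18,3],[18,4],[19,4]]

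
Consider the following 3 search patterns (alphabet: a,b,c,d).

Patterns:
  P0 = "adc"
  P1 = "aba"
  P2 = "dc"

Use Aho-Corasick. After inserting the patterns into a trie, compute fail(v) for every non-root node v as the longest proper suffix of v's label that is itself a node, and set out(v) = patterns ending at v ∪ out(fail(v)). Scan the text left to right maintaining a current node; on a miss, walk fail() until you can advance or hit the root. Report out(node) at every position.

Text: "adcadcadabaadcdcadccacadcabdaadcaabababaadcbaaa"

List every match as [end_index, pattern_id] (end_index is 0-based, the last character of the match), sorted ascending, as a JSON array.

Construct AC machine:
Trie (insert patterns):
  n0 'ε': a→1 d→6
  n1 'a': b→4 d→2
  n2 'ad': c→3
  n3 'adc': ·  ←P0
  n4 'ab': a→5
  n5 'aba': ·  ←P1
  n6 'd': c→7
  n7 'dc': ·  ←P2

Failure links (BFS by depth):
  fail(1) 'a': from fail(0)=0 chase 'a': 0 ⇒ 0;  out=∅∪out(0)=∅
  fail(6) 'd': from fail(0)=0 chase 'd': 0 ⇒ 0;  out=∅∪out(0)=∅
  fail(2) 'ad': from fail(1)=0 chase 'd': 0 ⇒ 6;  out=∅∪out(6)=∅
  fail(4) 'ab': from fail(1)=0 chase 'b': 0 ⇒ 0;  out=∅∪out(0)=∅
  fail(7) 'dc': from fail(6)=0 chase 'c': 0 ⇒ 0;  out={2}∪out(0)={2}
  fail(3) 'adc': from fail(2)=6 chase 'c': 6 ⇒ 7;  out={0}∪out(7)={0,2}
  fail(5) 'aba': from fail(4)=0 chase 'a': 0 ⇒ 1;  out={1}∪out(1)={1}

Run:
[0] read 'a'  n0⇒n1
[1] read 'd'  n1⇒n2
[2] read 'c'  n2⇒n3  emit P0@[0:2],P2@[1:2]
[3] read 'a'  n3⇒n1 ·f
[4] read 'd'  n1⇒n2
[5] read 'c'  n2⇒n3  emit P0@[3:5],P2@[4:5]
[6] read 'a'  n3⇒n1 ·f
[7] read 'd'  n1⇒n2
[8] read 'a'  n2⇒n1 ·f
[9] read 'b'  n1⇒n4
[10] read 'a'  n4⇒n5  emit P1@[8:10]
[11] read 'a'  n5⇒n1 ·f
[12] read 'd'  n1⇒n2
[13] read 'c'  n2⇒n3  emit P0@[11:13],P2@[12:13]
[14] read 'd'  n3⇒n6 ·f
[15] read 'c'  n6⇒n7  emit P2@[14:15]
[16] read 'a'  n7⇒n1 ·f
[17] read 'd'  n1⇒n2
[18] read 'c'  n2⇒n3  emit P0@[16:18],P2@[17:18]
[19] read 'c'  n3⇒n0 ·f
[20] read 'a'  n0⇒n1
[21] read 'c'  n1⇒n0 ·f
[22] read 'a'  n0⇒n1
[23] read 'd'  n1⇒n2
[24] read 'c'  n2⇒n3  emit P0@[22:24],P2@[23:24]
[25] read 'a'  n3⇒n1 ·f
[26] read 'b'  n1⇒n4
[27] read 'd'  n4⇒n6 ·f
[28] read 'a'  n6⇒n1 ·f
[29] read 'a'  n1⇒n1 ·f
[30] read 'd'  n1⇒n2
[31] read 'c'  n2⇒n3  emit P0@[29:31],P2@[30:31]
[32] read 'a'  n3⇒n1 ·f
[33] read 'a'  n1⇒n1 ·f
[34] read 'b'  n1⇒n4
[35] read 'a'  n4⇒n5  emit P1@[33:35]
[36] read 'b'  n5⇒n4 ·f
[37] read 'a'  n4⇒n5  emit P1@[35:37]
[38] read 'b'  n5⇒n4 ·f
[39] read 'a'  n4⇒n5  emit P1@[37:39]
[40] read 'a'  n5⇒n1 ·f
[41] read 'd'  n1⇒n2
[42] read 'c'  n2⇒n3  emit P0@[40:42],P2@[41:42]
[43] read 'b'  n3⇒n0 ·f
[44] read 'a'  n0⇒n1
[45] read 'a'  n1⇒n1 ·f
[46] read 'a'  n1⇒n1 ·f

All matches (sorted): [[2,0],[2,2],[5,0],[5,2],[10,1],[13,0],[13,2],[15,2],[18,0],[18,2],[24,0],[24,2],[31,0],[31,2],[35,1],[37,1],[39,1],[42,0],[42,2]]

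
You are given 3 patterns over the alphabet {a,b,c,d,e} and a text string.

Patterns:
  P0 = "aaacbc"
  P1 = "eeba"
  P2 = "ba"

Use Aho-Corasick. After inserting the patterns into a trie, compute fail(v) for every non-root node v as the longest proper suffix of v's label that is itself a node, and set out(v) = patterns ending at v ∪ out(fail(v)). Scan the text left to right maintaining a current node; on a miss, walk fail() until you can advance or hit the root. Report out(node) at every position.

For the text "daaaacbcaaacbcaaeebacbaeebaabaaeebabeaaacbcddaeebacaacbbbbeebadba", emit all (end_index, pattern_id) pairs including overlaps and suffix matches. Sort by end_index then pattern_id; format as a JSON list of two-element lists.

Build:
Trie nodes:
  n0 'ε': a→1 b→11 e→7
  n1 'a': a→2
  n2 'aa': a→3
  n3 'aaa': c→4
  n4 'aaac': b→5
  n5 'aaacb': c→6
  n6 'aaacbc': ·  [P0 ends]
  n7 'e': e→8
  n8 'ee': b→9
  n9 'eeb': a→10
  n10 'eeba': ·  [P1 ends]
  n11 'b': a→12
  n12 'ba': ·  [P2 ends]

Failure links (BFS by depth):
  fail(1) 'a': from fail(0)=0 chase 'a': 0 ⇒ 0;  out=∅∪out(0)=∅
  fail(7) 'e': from fail(0)=0 chase 'e': 0 ⇒ 0;  out=∅∪out(0)=∅
  fail(11) 'b': from fail(0)=0 chase 'b': 0 ⇒ 0;  out=∅∪out(0)=∅
  fail(2) 'aa': from fail(1)=0 chase 'a': 0 ⇒ 1;  out=∅∪out(1)=∅
  fail(8) 'ee': from fail(7)=0 chase 'e': 0 ⇒ 7;  out=∅∪out(7)=∅
  fail(12) 'ba': from fail(11)=0 chase 'a': 0 ⇒ 1;  out={2}∪out(1)={2}
  fail(3) 'aaa': from fail(2)=1 chase 'a': 1 ⇒ 2;  out=∅∪out(2)=∅
  fail(9) 'eeb': from fail(8)=7 chase 'b': 7→0 ⇒ 11;  out=∅∪out(11)=∅
  fail(4) 'aaac': from fail(3)=2 chase 'c': 2→1→0 ⇒ 0;  out=∅∪out(0)=∅
  fail(10) 'eeba': from fail(9)=11 chase 'a': 11 ⇒ 12;  out={1}∪out(12)={1,2}
  fail(5) 'aaacb': from fail(4)=0 chase 'b': 0 ⇒ 11;  out=∅∪out(11)=∅
  fail(6) 'aaacbc': from fail(5)=11 chase 'c': 11→0 ⇒ 0;  out={0}∪out(0)={0}

Run:
[0] read 'd'  n0⇒n0
[1] read 'a'  n0⇒n1
[2] read 'a'  n1⇒n2
[3] read 'a'  n2⇒n3
[4] read 'a'  n3⇒n3 (via fail)
[5] read 'c'  n3⇒n4
[6] read 'b'  n4⇒n5
[7] read 'c'  n5⇒n6  emit P0@[2:7]
[8] read 'a'  n6⇒n1 (via fail)
[9] read 'a'  n1⇒n2
[10] read 'a'  n2⇒n3
[11] read 'c'  n3⇒n4
[12] read 'b'  n4⇒n5
[13] read 'c'  n5⇒n6  emit P0@[8:13]
[14] read 'a'  n6⇒n1 (via fail)
[15] read 'a'  n1⇒n2
[16] read 'e'  n2⇒n7 (via fail)
[17] read 'e'  n7⇒n8
[18] read 'b'  n8⇒n9
[19] read 'a'  n9⇒n10  emit P1@[16:19],P2@[18:19]
[20] read 'c'  n10⇒n0 (via fail)
[21] read 'b'  n0⇒n11
[22] read 'a'  n11⇒n12  emit P2@[21:22]
[23] read 'e'  n12⇒n7 (via fail)
[24] read 'e'  n7⇒n8
[25] read 'b'  n8⇒n9
[26] read 'a'  n9⇒n10  emit P1@[23:26],P2@[25:26]
[27] read 'a'  n10⇒n2 (via fail)
[28] read 'b'  n2⇒n11 (via fail)
[29] read 'a'  n11⇒n12  emit P2@[28:29]
[30] read 'a'  n12⇒n2 (via fail)
[31] read 'e'  n2⇒n7 (via fail)
[32] read 'e'  n7⇒n8
[33] read 'b'  n8⇒n9
[34] read 'a'  n9⇒n10  emit P1@[31:34],P2@[33:34]
[35] read 'b'  n10⇒n11 (via fail)
[36] read 'e'  n11⇒n7 (via fail)
[37] read 'a'  n7⇒n1 (via fail)
[38] read 'a'  n1⇒n2
[39] read 'a'  n2⇒n3
[40] read 'c'  n3⇒n4
[41] read 'b'  n4⇒n5
[42] read 'c'  n5⇒n6  emit P0@[37:42]
[43] read 'd'  n6⇒n0 (via fail)
[44] read 'd'  n0⇒n0
[45] read 'a'  n0⇒n1
[46] read 'e'  n1⇒n7 (via fail)
[47] read 'e'  n7⇒n8
[48] read 'b'  n8⇒n9
[49] read 'a'  n9⇒n10  emit P1@[46:49],P2@[48:49]
[50] read 'c'  n10⇒n0 (via fail)
[51] read 'a'  n0⇒n1
[52] read 'a'  n1⇒n2
[53] read 'c'  n2⇒n0 (via fail)
[54] read 'b'  n0⇒n11
[55] read 'b'  n11⇒n11 (via fail)
[56] read 'b'  n11⇒n11 (via fail)
[57] read 'b'  n11⇒n11 (via fail)
[58] read 'e'  n11⇒n7 (via fail)
[59] read 'e'  n7⇒n8
[60] read 'b'  n8⇒n9
[61] read 'a'  n9⇒n10  emit P1@[58:61],P2@[60:61]
[62] read 'd'  n10⇒n0 (via fail)
[63] read 'b'  n0⇒n11
[64] read 'a'  n11⇒n12  emit P2@[63:64]

Result: [[7,0],[13,0],[19,1],[19,2],[22,2],[26,1],[26,2],[29,2],[34,1],[34,2],[42,0],[49,1],[49,2],[61,1],[61,2],[64,2]]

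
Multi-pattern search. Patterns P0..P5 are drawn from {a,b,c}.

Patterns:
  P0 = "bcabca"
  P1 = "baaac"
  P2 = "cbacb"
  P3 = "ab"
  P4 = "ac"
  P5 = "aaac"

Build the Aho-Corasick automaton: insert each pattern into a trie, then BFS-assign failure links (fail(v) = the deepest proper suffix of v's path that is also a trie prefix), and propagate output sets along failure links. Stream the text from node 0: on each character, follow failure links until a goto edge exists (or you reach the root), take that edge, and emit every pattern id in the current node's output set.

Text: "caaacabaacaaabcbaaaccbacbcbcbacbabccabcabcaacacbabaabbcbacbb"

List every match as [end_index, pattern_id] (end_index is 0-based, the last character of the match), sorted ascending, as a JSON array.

Build automaton:
Trie (insert patterns):
  0='ε' goto a→16 b→1 c→11
  1='b' goto a→7 c→2
  2='bc' goto a→3
  3='bca' goto b→4
  4='bcab' goto c→5
  5='bcabc' goto a→6
  6='bcabca' goto ·  ←P0
  7='ba' goto a→8
  8='baa' goto a→9
  9='baaa' goto c→10
  10='baaac' goto ·  ←P1
  11='c' goto b→12
  12='cb' goto a→13
  13='cba' goto c→14
  14='cbac' goto b→15
  15='cbacb' goto ·  ←P2
  16='a' goto a→19 b→17 c→18
  17='ab' goto ·  ←P3
  18='ac' goto ·  ←P4
  19='aa' goto a→20
  20='aaa' goto c→21
  21='aaac' goto ·  ←P5

BFS fail/out derivation:
  n1('b'): parent n0 fail=0; on 'b' 0 → fail=0;  out ∅∪∅=∅
  n11('c'): parent n0 fail=0; on 'c' 0 → fail=0;  out ∅∪∅=∅
  n16('a'): parent n0 fail=0; on 'a' 0 → fail=0;  out ∅∪∅=∅
  n2('bc'): parent n1 fail=0; on 'c' 0 → fail=11;  out ∅∪∅=∅
  n7('ba'): parent n1 fail=0; on 'a' 0 → fail=16;  out ∅∪∅=∅
  n12('cb'): parent n11 fail=0; on 'b' 0 → fail=1;  out ∅∪∅=∅
  n17('ab'): parent n16 fail=0; on 'b' 0 → fail=1;  out {3}∪∅={3}
  n18('ac'): parent n16 fail=0; on 'c' 0 → fail=11;  out {4}∪∅={4}
  n19('aa'): parent n16 fail=0; on 'a' 0 → fail=16;  out ∅∪∅=∅
  n3('bca'): parent n2 fail=11; on 'a' 11→0 → fail=16;  out ∅∪∅=∅
  n8('baa'): parent n7 fail=16; on 'a' 16 → fail=19;  out ∅∪∅=∅
  n13('cba'): parent n12 fail=1; on 'a' 1 → fail=7;  out ∅∪∅=∅
  n20('aaa'): parent n19 fail=16; on 'a' 16 → fail=19;  out ∅∪∅=∅
  n4('bcab'): parent n3 fail=16; on 'b' 16 → fail=17;  out ∅∪{3}={3}
  n9('baaa'): parent n8 fail=19; on 'a' 19 → fail=20;  out ∅∪∅=∅
  n14('cbac'): parent n13 fail=7; on 'c' 7→16 → fail=18;  out ∅∪{4}={4}
  n21('aaac'): parent n20 fail=19; on 'c' 19→16 → fail=18;  out {5}∪{4}={4,5}
  n5('bcabc'): parent n4 fail=17; on 'c' 17→1 → fail=2;  out ∅∪∅=∅
  n10('baaac'): parent n9 fail=20; on 'c' 20 → fail=21;  out {1}∪{4,5}={1,4,5}
  n15('cbacb'): parent n14 fail=18; on 'b' 18→11 → fail=12;  out {2}∪∅={2}
  n6('bcabca'): parent n5 fail=2; on 'a' 2 → fail=3;  out {0}∪∅={0}

Text stream:
[0] read 'c'  n0⇒n11
[1] read 'a'  n11⇒n16 (via fail)
[2] read 'a'  n16⇒n19
[3] read 'a'  n19⇒n20
[4] read 'c'  n20⇒n21  emit P4@[3:4],P5@[1:4]
[5] read 'a'  n21⇒n16 (via fail)
[6] read 'b'  n16⇒n17  emit P3@[5:6]
[7] read 'a'  n17⇒n7 (via fail)
[8] read 'a'  n7⇒n8
[9] read 'c'  n8⇒n18 (via fail)  emit P4@[8:9]
[10] read 'a'  n18⇒n16 (via fail)
[11] read 'a'  n16⇒n19
[12] read 'a'  n19⇒n20
[13] read 'b'  n20⇒n17 (via fail)  emit P3@[12:13]
[14] read 'c'  n17⇒n2 (via fail)
[15] read 'b'  n2⇒n12 (via fail)
[16] read 'a'  n12⇒n13
[17] read 'a'  n13⇒n8 (via fail)
[18] read 'a'  n8⇒n9
[19] read 'c'  n9⇒n10  emit P1@[15:19],P4@[18:19],P5@[16:19]
[20] read 'c'  n10⇒n11 (via fail)
[21] read 'b'  n11⇒n12
[22] read 'a'  n12⇒n13
[23] read 'c'  n13⇒n14  emit P4@[22:23]
[24] read 'b'  n14⇒n15  emit P2@[20:24]
[25] read 'c'  n15⇒n2 (via fail)
[26] read 'b'  n2⇒n12 (via fail)
[27] read 'c'  n12⇒n2 (via fail)
[28] read 'b'  n2⇒n12 (via fail)
[29] read 'a'  n12⇒n13
[30] read 'c'  n13⇒n14  emit P4@[29:30]
[31] read 'b'  n14⇒n15  emit P2@[27:31]
[32] read 'a'  n15⇒n13 (via fail)
[33] read 'b'  n13⇒n17 (via fail)  emit P3@[32:33]
[34] read 'c'  n17⇒n2 (via fail)
[35] read 'c'  n2⇒n11 (via fail)
[36] read 'a'  n11⇒n16 (via fail)
[37] read 'b'  n16⇒n17  emit P3@[36:37]
[38] read 'c'  n17⇒n2 (via fail)
[39] read 'a'  n2⇒n3
[40] read 'b'  n3⇒n4  emit P3@[39:40]
[41] read 'c'  n4⇒n5
[42] read 'a'  n5⇒n6  emit P0@[37:42]
[43] read 'a'  n6⇒n19 (via fail)
[44] read 'c'  n19⇒n18 (via fail)  emit P4@[43:44]
[45] read 'a'  n18⇒n16 (via fail)
[46] read 'c'  n16⇒n18  emit P4@[45:46]
[47] read 'b'  n18⇒n12 (via fail)
[48] read 'a'  n12⇒n13
[49] read 'b'  n13⇒n17 (via fail)  emit P3@[48:49]
[50] read 'a'  n17⇒n7 (via fail)
[51] read 'a'  n7⇒n8
[52] read 'b'  n8⇒n17 (via fail)  emit P3@[51:52]
[53] read 'b'  n17⇒n1 (via fail)
[54] read 'c'  n1⇒n2
[55] read 'b'  n2⇒n12 (via fail)
[56] read 'a'  n12⇒n13
[57] read 'c'  n13⇒n14  emit P4@[56:57]
[58] read 'b'  n14⇒n15  emit P2@[54:58]
[59] read 'b'  n15⇒n1 (via fail)

All matches (sorted): [[4,4],[4,5],[6,3],[9,4],[13,3],[19,1],[19,4],[19,5],[23,4],[24,2],[30,4],[31,2],[33,3],[37,3],[40,3],[42,0],[44,4],[46,4],[49,3],[52,3],[57,4],[58,2]]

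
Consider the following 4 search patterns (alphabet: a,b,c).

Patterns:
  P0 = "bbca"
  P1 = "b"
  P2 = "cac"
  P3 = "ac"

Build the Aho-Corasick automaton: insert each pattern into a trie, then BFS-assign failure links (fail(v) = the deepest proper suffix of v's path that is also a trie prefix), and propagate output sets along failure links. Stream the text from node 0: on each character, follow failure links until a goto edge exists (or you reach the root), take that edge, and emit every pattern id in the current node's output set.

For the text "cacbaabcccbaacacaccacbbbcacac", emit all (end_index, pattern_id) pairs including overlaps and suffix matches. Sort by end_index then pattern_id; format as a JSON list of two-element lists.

Build:
Trie nodes:
  n0 'ε': a→8 b→1 c→5
  n1 'b': b→2  ←P1
  n2 'bb': c→3
  n3 'bbc': a→4
  n4 'bbca': ·  ←P0
  n5 'c': a→6
  n6 'ca': c→7
  n7 'cac': ·  ←P2
  n8 'a': c→9
  n9 'ac': ·  ←P3

Failure links (BFS by depth):
  fail(1) 'b': from fail(0)=0 chase 'b': 0 ⇒ 0;  out={1}∪out(0)={1}
  fail(5) 'c': from fail(0)=0 chase 'c': 0 ⇒ 0;  out=∅∪out(0)=∅
  fail(8) 'a': from fail(0)=0 chase 'a': 0 ⇒ 0;  out=∅∪out(0)=∅
  fail(2) 'bb': from fail(1)=0 chase 'b': 0 ⇒ 1;  out=∅∪out(1)={1}
  fail(6) 'ca': from fail(5)=0 chase 'a': 0 ⇒ 8;  out=∅∪out(8)=∅
  fail(9) 'ac': from fail(8)=0 chase 'c': 0 ⇒ 5;  out={3}∪out(5)={3}
  fail(3) 'bbc': from fail(2)=1 chase 'c': 1→0 ⇒ 5;  out=∅∪out(5)=∅
  fail(7) 'cac': from fail(6)=8 chase 'c': 8 ⇒ 9;  out={2}∪out(9)={2,3}
  fail(4) 'bbca': from fail(3)=5 chase 'a': 5 ⇒ 6;  out={0}∪out(6)={0}

Run:
i=0 'c': node 0→5
i=1 'a': node 5→6
i=2 'c': node 6→7  emit P2@[0:2],P3@[1:2]
i=3 'b': node 7→1 (fail-walked)  emit P1@[3:3]
i=4 'a': node 1→8 (fail-walked)
i=5 'a': node 8→8 (fail-walked)
i=6 'b': node 8→1 (fail-walked)  emit P1@[6:6]
i=7 'c': node 1→5 (fail-walked)
i=8 'c': node 5→5 (fail-walked)
i=9 'c': node 5→5 (fail-walked)
i=10 'b': node 5→1 (fail-walked)  emit P1@[10:10]
i=11 'a': node 1→8 (fail-walked)
i=12 'a': node 8→8 (fail-walked)
i=13 'c': node 8→9  emit P3@[12:13]
i=14 'a': node 9→6 (fail-walked)
i=15 'c': node 6→7  emit P2@[13:15],P3@[14:15]
i=16 'a': node 7→6 (fail-walked)
i=17 'c': node 6→7  emit P2@[15:17],P3@[16:17]
i=18 'c': node 7→5 (fail-walked)
i=19 'a': node 5→6
i=20 'c': node 6→7  emit P2@[18:20],P3@[19:20]
i=21 'b': node 7→1 (fail-walked)  emit P1@[21:21]
i=22 'b': node 1→2  emit P1@[22:22]
i=23 'b': node 2→2 (fail-walked)  emit P1@[23:23]
i=24 'c': node 2→3
i=25 'a': node 3→4  emit P0@[22:25]
i=26 'c': node 4→7 (fail-walked)  emit P2@[24:26],P3@[25:26]
i=27 'a': node 7→6 (fail-walked)
i=28 'c': node 6→7  emit P2@[26:28],P3@[27:28]

All matches (sorted): [[2,2],[2,3],[3,1],[6,1],[10,1],[13,3],[15,2],[15,3],[17,2],[17,3],[20,2],[20,3],[21,1],[22,1],[23,1],[25,0],[26,2],[26,3],[28,2],[28,3]]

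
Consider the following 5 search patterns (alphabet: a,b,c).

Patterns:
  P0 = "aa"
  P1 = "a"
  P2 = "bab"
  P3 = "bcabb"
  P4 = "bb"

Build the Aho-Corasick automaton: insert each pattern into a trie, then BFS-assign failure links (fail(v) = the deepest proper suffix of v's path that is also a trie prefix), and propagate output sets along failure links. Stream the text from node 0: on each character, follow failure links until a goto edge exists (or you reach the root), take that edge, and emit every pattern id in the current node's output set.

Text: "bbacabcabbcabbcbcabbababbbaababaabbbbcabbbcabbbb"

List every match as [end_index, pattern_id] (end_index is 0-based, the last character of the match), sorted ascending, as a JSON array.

Build:
Trie nodes:
  0='ε' goto a→1 b→3
  1='a' goto a→2  [P1 ends]
  2='aa' goto ·  [P0 ends]
  3='b' goto a→4 b→10 c→6
  4='ba' goto b→5
  5='bab' goto ·  [P2 ends]
  6='bc' goto a→7
  7='bca' goto b→8
  8='bcab' goto b→9
  9='bcabb' goto ·  [P3 ends]
  10='bb' goto ·  [P4 ends]

Failure links (BFS by depth):
  fail(1) 'a': from fail(0)=0 chase 'a': 0 ⇒ 0;  out={1}∪out(0)={1}
  fail(3) 'b': from fail(0)=0 chase 'b': 0 ⇒ 0;  out=∅∪out(0)=∅
  fail(2) 'aa': from fail(1)=0 chase 'a': 0 ⇒ 1;  out={0}∪out(1)={0,1}
  fail(4) 'ba': from fail(3)=0 chase 'a': 0 ⇒ 1;  out=∅∪out(1)={1}
  fail(6) 'bc': from fail(3)=0 chase 'c': 0 ⇒ 0;  out=∅∪out(0)=∅
  fail(10) 'bb': from fail(3)=0 chase 'b': 0 ⇒ 3;  out={4}∪out(3)={4}
  fail(5) 'bab': from fail(4)=1 chase 'b': 1→0 ⇒ 3;  out={2}∪out(3)={2}
  fail(7) 'bca': from fail(6)=0 chase 'a': 0 ⇒ 1;  out=∅∪out(1)={1}
  fail(8) 'bcab': from fail(7)=1 chase 'b': 1→0 ⇒ 3;  out=∅∪out(3)=∅
  fail(9) 'bcabb': from fail(8)=3 chase 'b': 3 ⇒ 10;  out={3}∪out(10)={3,4}

Run:
[0] read 'b'  n0⇒n3
[1] read 'b'  n3⇒n10  ** P4@[0:1]
[2] read 'a'  n10⇒n4 (fail-walked)  ** P1@[2:2]
[3] read 'c'  n4⇒n0 (fail-walked)
[4] read 'a'  n0⇒n1  ** P1@[4:4]
[5] read 'b'  n1⇒n3 (fail-walked)
[6] read 'c'  n3⇒n6
[7] read 'a'  n6⇒n7  ** P1@[7:7]
[8] read 'b'  n7⇒n8
[9] read 'b'  n8⇒n9  ** P3@[5:9],P4@[8:9]
[10] read 'c'  n9⇒n6 (fail-walked)
[11] read 'a'  n6⇒n7  ** P1@[11:11]
[12] read 'b'  n7⇒n8
[13] read 'b'  n8⇒n9  ** P3@[9:13],P4@[12:13]
[14] read 'c'  n9⇒n6 (fail-walked)
[15] read 'b'  n6⇒n3 (fail-walked)
[16] read 'c'  n3⇒n6
[17] read 'a'  n6⇒n7  ** P1@[17:17]
[18] read 'b'  n7⇒n8
[19] read 'b'  n8⇒n9  ** P3@[15:19],P4@[18:19]
[20] read 'a'  n9⇒n4 (fail-walked)  ** P1@[20:20]
[21] read 'b'  n4⇒n5  ** P2@[19:21]
[22] read 'a'  n5⇒n4 (fail-walked)  ** P1@[22:22]
[23] read 'b'  n4⇒n5  ** P2@[21:23]
[24] read 'b'  n5⇒n10 (fail-walked)  ** P4@[23:24]
[25] read 'b'  n10⇒n10 (fail-walked)  ** P4@[24:25]
[26] read 'a'  n10⇒n4 (fail-walked)  ** P1@[26:26]
[27] read 'a'  n4⇒n2 (fail-walked)  ** P0@[26:27],P1@[27:27]
[28] read 'b'  n2⇒n3 (fail-walked)
[29] read 'a'  n3⇒n4  ** P1@[29:29]
[30] read 'b'  n4⇒n5  ** P2@[28:30]
[31] read 'a'  n5⇒n4 (fail-walked)  ** P1@[31:31]
[32] read 'a'  n4⇒n2 (fail-walked)  ** P0@[31:32],P1@[32:32]
[33] read 'b'  n2⇒n3 (fail-walked)
[34] read 'b'  n3⇒n10  ** P4@[33:34]
[35] read 'b'  n10⇒n10 (fail-walked)  ** P4@[34:35]
[36] read 'b'  n10⇒n10 (fail-walked)  ** P4@[35:36]
[37] read 'c'  n10⇒n6 (fail-walked)
[38] read 'a'  n6⇒n7  ** P1@[38:38]
[39] read 'b'  n7⇒n8
[40] read 'b'  n8⇒n9  ** P3@[36:40],P4@[39:40]
[41] read 'b'  n9⇒n10 (fail-walked)  ** P4@[40:41]
[42] read 'c'  n10⇒n6 (fail-walked)
[43] read 'a'  n6⇒n7  ** P1@[43:43]
[44] read 'b'  n7⇒n8
[45] read 'b'  n8⇒n9  ** P3@[41:45],P4@[44:45]
[46] read 'b'  n9⇒n10 (fail-walked)  ** P4@[45:46]
[47] read 'b'  n10⇒n10 (fail-walked)  ** P4@[46:47]

Matches: [[1,4],[2,1],[4,1],[7,1],[9,3],[9,4],[11,1],[13,3],[13,4],[17,1],[19,3],[19,4],[20,1],[21,2],[22,1],[23,2],[24,4],[25,4],[26,1],[27,0],[27,1],[29,1],[30,2],[31,1],[32,0],[32,1],[34,4],[35,4],[36,4],[38,1],[40,3],[40,4],[41,4],[43,1],[45,3],[45,4],[46,4],[47,4]]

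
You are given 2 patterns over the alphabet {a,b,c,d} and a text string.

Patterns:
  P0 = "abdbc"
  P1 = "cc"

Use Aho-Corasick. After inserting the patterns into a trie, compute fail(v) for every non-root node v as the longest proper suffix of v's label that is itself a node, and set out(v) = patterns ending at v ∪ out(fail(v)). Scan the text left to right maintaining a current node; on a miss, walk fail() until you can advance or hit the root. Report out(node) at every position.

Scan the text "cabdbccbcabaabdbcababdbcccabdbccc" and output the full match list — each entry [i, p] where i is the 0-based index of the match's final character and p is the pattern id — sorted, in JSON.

Build automaton:
Trie (insert patterns):
  0='ε' goto a→1 c→6
  1='a' goto b→2
  2='ab' goto d→3
  3='abd' goto b→4
  4='abdb' goto c→5
  5='abdbc' goto ·  ←P0
  6='c' goto c→7
  7='cc' goto ·  ←P1

Failure links (BFS by depth):
  n1('a'): parent n0 fail=0; on 'a' 0 → fail=0;  out ∅∪∅=∅
  n6('c'): parent n0 fail=0; on 'c' 0 → fail=0;  out ∅∪∅=∅
  n2('ab'): parent n1 fail=0; on 'b' 0 → fail=0;  out ∅∪∅=∅
  n7('cc'): parent n6 fail=0; on 'c' 0 → fail=6;  out {1}∪∅={1}
  n3('abd'): parent n2 fail=0; on 'd' 0 → fail=0;  out ∅∪∅=∅
  n4('abdb'): parent n3 fail=0; on 'b' 0 → fail=0;  out ∅∪∅=∅
  n5('abdbc'): parent n4 fail=0; on 'c' 0 → fail=6;  out {0}∪∅={0}

Scan:
pos 0 'c': at 6
pos 1 'a': at 1 (fail-walked)
pos 2 'b': at 2
pos 3 'd': at 3
pos 4 'b': at 4
pos 5 'c': at 5  emit P0@[1:5]
pos 6 'c': at 7 (fail-walked)  emit P1@[5:6]
pos 7 'b': at 0 (fail-walked)
pos 8 'c': at 6
pos 9 'a': at 1 (fail-walked)
pos 10 'b': at 2
pos 11 'a': at 1 (fail-walked)
pos 12 'a': at 1 (fail-walked)
pos 13 'b': at 2
pos 14 'd': at 3
pos 15 'b': at 4
pos 16 'c': at 5  emit P0@[12:16]
pos 17 'a': at 1 (fail-walked)
pos 18 'b': at 2
pos 19 'a': at 1 (fail-walked)
pos 20 'b': at 2
pos 21 'd': at 3
pos 22 'b': at 4
pos 23 'c': at 5  emit P0@[19:23]
pos 24 'c': at 7 (fail-walked)  emit P1@[23:24]
pos 25 'c': at 7 (fail-walked)  emit P1@[24:25]
pos 26 'a': at 1 (fail-walked)
pos 27 'b': at 2
pos 28 'd': at 3
pos 29 'b': at 4
pos 30 'c': at 5  emit P0@[26:30]
pos 31 'c': at 7 (fail-walked)  emit P1@[30:31]
pos 32 'c': at 7 (fail-walked)  emit P1@[31:32]

Result: [[5,0],[6,1],[16,0],[23,0],[24,1],[25,1],[30,0],[31,1],[32,1]]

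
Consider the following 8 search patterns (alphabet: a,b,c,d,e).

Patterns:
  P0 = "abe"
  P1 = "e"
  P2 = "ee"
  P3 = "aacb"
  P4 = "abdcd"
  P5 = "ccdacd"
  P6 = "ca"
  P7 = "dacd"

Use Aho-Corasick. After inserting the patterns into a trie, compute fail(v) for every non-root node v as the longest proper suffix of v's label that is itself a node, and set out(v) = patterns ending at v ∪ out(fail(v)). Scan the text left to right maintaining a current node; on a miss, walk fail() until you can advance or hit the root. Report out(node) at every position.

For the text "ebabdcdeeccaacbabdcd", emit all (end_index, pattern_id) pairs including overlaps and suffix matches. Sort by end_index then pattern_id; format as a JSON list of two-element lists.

Construct AC machine:
Trie (insert patterns):
  0='ε' goto a→1 c→12 d→19 e→4
  1='a' goto a→6 b→2
  2='ab' goto d→9 e→3
  3='abe' goto ·  [P0 ends]
  4='e' goto e→5  [P1 ends]
  5='ee' goto ·  [P2 ends]
  6='aa' goto c→7
  7='aac' goto b→8
  8='aacb' goto ·  [P3 ends]
  9='abd' goto c→10
  10='abdc' goto d→11
  11='abdcd' goto ·  [P4 ends]
  12='c' goto a→18 c→13
  13='cc' goto d→14
  14='ccd' goto a→15
  15='ccda' goto c→16
  16='ccdac' goto d→17
  17='ccdacd' goto ·  [P5 ends]
  18='ca' goto ·  [P6 ends]
  19='d' goto a→20
  20='da' goto c→21
  21='dac' goto d→22
  22='dacd' goto ·  [P7 ends]

Failure links (BFS by depth):
  fail(1) 'a': from fail(0)=0 chase 'a': 0 ⇒ 0;  out=∅∪out(0)=∅
  fail(4) 'e': from fail(0)=0 chase 'e': 0 ⇒ 0;  out={1}∪out(0)={1}
  fail(12) 'c': from fail(0)=0 chase 'c': 0 ⇒ 0;  out=∅∪out(0)=∅
  fail(19) 'd': from fail(0)=0 chase 'd': 0 ⇒ 0;  out=∅∪out(0)=∅
  fail(2) 'ab': from fail(1)=0 chase 'b': 0 ⇒ 0;  out=∅∪out(0)=∅
  fail(5) 'ee': from fail(4)=0 chase 'e': 0 ⇒ 4;  out={2}∪out(4)={1,2}
  fail(6) 'aa': from fail(1)=0 chase 'a': 0 ⇒ 1;  out=∅∪out(1)=∅
  fail(13) 'cc': from fail(12)=0 chase 'c': 0 ⇒ 12;  out=∅∪out(12)=∅
  fail(18) 'ca': from fail(12)=0 chase 'a': 0 ⇒ 1;  out={6}∪out(1)={6}
  fail(20) 'da': from fail(19)=0 chase 'a': 0 ⇒ 1;  out=∅∪out(1)=∅
  fail(3) 'abe': from fail(2)=0 chase 'e': 0 ⇒ 4;  out={0}∪out(4)={0,1}
  fail(7) 'aac': from fail(6)=1 chase 'c': 1→0 ⇒ 12;  out=∅∪out(12)=∅
  fail(9) 'abd': from fail(2)=0 chase 'd': 0 ⇒ 19;  out=∅∪out(19)=∅
  fail(14) 'ccd': from fail(13)=12 chase 'd': 12→0 ⇒ 19;  out=∅∪out(19)=∅
  fail(21) 'dac': from fail(20)=1 chase 'c': 1→0 ⇒ 12;  out=∅∪out(12)=∅
  fail(8) 'aacb': from fail(7)=12 chase 'b': 12→0 ⇒ 0;  out={3}∪out(0)={3}
  fail(10) 'abdc': from fail(9)=19 chase 'c': 19→0 ⇒ 12;  out=∅∪out(12)=∅
  fail(15) 'ccda': from fail(14)=19 chase 'a': 19 ⇒ 20;  out=∅∪out(20)=∅
  fail(22) 'dacd': from fail(21)=12 chase 'd': 12→0 ⇒ 19;  out={7}∪out(19)={7}
  fail(11) 'abdcd': from fail(10)=12 chase 'd': 12→0 ⇒ 19;  out={4}∪out(19)={4}
  fail(16) 'ccdac': from fail(15)=20 chase 'c': 20 ⇒ 21;  out=∅∪out(21)=∅
  fail(17) 'ccdacd': from fail(16)=21 chase 'd': 21 ⇒ 22;  out={5}∪out(22)={5,7}

Scan:
[0] read 'e'  n0⇒n4  → match P1@[0:0]
[1] read 'b'  n4⇒n0 (fail-walked)
[2] read 'a'  n0⇒n1
[3] read 'b'  n1⇒n2
[4] read 'd'  n2⇒n9
[5] read 'c'  n9⇒n10
[6] read 'd'  n10⇒n11  → match P4@[2:6]
[7] read 'e'  n11⇒n4 (fail-walked)  → match P1@[7:7]
[8] read 'e'  n4⇒n5  → match P1@[8:8],P2@[7:8]
[9] read 'c'  n5⇒n12 (fail-walked)
[10] read 'c'  n12⇒n13
[11] read 'a'  n13⇒n18 (fail-walked)  → match P6@[10:11]
[12] read 'a'  n18⇒n6 (fail-walked)
[13] read 'c'  n6⇒n7
[14] read 'b'  n7⇒n8  → match P3@[11:14]
[15] read 'a'  n8⇒n1 (fail-walked)
[16] read 'b'  n1⇒n2
[17] read 'd'  n2⇒n9
[18] read 'c'  n9⇒n10
[19] read 'd'  n10⇒n11  → match P4@[15:19]

Result: [[0,1],[6,4],[7,1],[8,1],[8,2],[11,6],[14,3],[19,4]]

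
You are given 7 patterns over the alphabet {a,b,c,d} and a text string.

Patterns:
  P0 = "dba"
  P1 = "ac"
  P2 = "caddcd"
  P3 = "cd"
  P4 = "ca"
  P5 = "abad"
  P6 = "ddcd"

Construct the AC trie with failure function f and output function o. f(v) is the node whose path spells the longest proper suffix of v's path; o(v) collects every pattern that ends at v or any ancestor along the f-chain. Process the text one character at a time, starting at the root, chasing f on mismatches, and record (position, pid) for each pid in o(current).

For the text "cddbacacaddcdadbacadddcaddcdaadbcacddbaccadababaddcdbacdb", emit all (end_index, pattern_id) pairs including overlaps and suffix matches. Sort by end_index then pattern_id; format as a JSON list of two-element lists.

Build:
Trie (insert patterns):
  0='ε' goto a→4 c→6 d→1
  1='d' goto b→2 d→16
  2='db' goto a→3
  3='dba' goto ·  ←P0
  4='a' goto b→13 c→5
  5='ac' goto ·  ←P1
  6='c' goto a→7 d→12
  7='ca' goto d→8  ←P4
  8='cad' goto d→9
  9='cadd' goto c→10
  10='caddc' goto d→11
  11='caddcd' goto ·  ←P2
  12='cd' goto ·  ←P3
  13='ab' goto a→14
  14='aba' goto d→15
  15='abad' goto ·  ←P5
  16='dd' goto c→17
  17='ddc' goto d→18
  18='ddcd' goto ·  ←P6

Failure links (BFS by depth):
  n1('d'): parent n0 fail=0; on 'd' 0 → fail=0;  out ∅∪∅=∅
  n4('a'): parent n0 fail=0; on 'a' 0 → fail=0;  out ∅∪∅=∅
  n6('c'): parent n0 fail=0; on 'c' 0 → fail=0;  out ∅∪∅=∅
  n2('db'): parent n1 fail=0; on 'b' 0 → fail=0;  out ∅∪∅=∅
  n5('ac'): parent n4 fail=0; on 'c' 0 → fail=6;  out {1}∪∅={1}
  n7('ca'): parent n6 fail=0; on 'a' 0 → fail=4;  out {4}∪∅={4}
  n12('cd'): parent n6 fail=0; on 'd' 0 → fail=1;  out {3}∪∅={3}
  n13('ab'): parent n4 fail=0; on 'b' 0 → fail=0;  out ∅∪∅=∅
  n16('dd'): parent n1 fail=0; on 'd' 0 → fail=1;  out ∅∪∅=∅
  n3('dba'): parent n2 fail=0; on 'a' 0 → fail=4;  out {0}∪∅={0}
  n8('cad'): parent n7 fail=4; on 'd' 4→0 → fail=1;  out ∅∪∅=∅
  n14('aba'): parent n13 fail=0; on 'a' 0 → fail=4;  out ∅∪∅=∅
  n17('ddc'): parent n16 fail=1; on 'c' 1→0 → fail=6;  out ∅∪∅=∅
  n9('cadd'): parent n8 fail=1; on 'd' 1 → fail=16;  out ∅∪∅=∅
  n15('abad'): parent n14 fail=4; on 'd' 4→0 → fail=1;  out {5}∪∅={5}
  n18('ddcd'): parent n17 fail=6; on 'd' 6 → fail=12;  out {6}∪{3}={3,6}
  n10('caddc'): parent n9 fail=16; on 'c' 16 → fail=17;  out ∅∪∅=∅
  n11('caddcd'): parent n10 fail=17; on 'd' 17 → fail=18;  out {2}∪{3,6}={2,3,6}

Run:
[0] read 'c'  n0⇒n6
[1] read 'd'  n6⇒n12  emit P3@[0:1]
[2] read 'd'  n12⇒n16 ·f
[3] read 'b'  n16⇒n2 ·f
[4] read 'a'  n2⇒n3  emit P0@[2:4]
[5] read 'c'  n3⇒n5 ·f  emit P1@[4:5]
[6] read 'a'  n5⇒n7 ·f  emit P4@[5:6]
[7] read 'c'  n7⇒n5 ·f  emit P1@[6:7]
[8] read 'a'  n5⇒n7 ·f  emit P4@[7:8]
[9] read 'd'  n7⇒n8
[10] read 'd'  n8⇒n9
[11] read 'c'  n9⇒n10
[12] read 'd'  n10⇒n11  emit P2@[7:12],P3@[11:12],P6@[9:12]
[13] read 'a'  n11⇒n4 ·f
[14] read 'd'  n4⇒n1 ·f
[15] read 'b'  n1⇒n2
[16] read 'a'  n2⇒n3  emit P0@[14:16]
[17] read 'c'  n3⇒n5 ·f  emit P1@[16:17]
[18] read 'a'  n5⇒n7 ·f  emit P4@[17:18]
[19] read 'd'  n7⇒n8
[20] read 'd'  n8⇒n9
[21] read 'd'  n9⇒n16 ·f
[22] read 'c'  n16⇒n17
[23] read 'a'  n17⇒n7 ·f  emit P4@[22:23]
[24] read 'd'  n7⇒n8
[25] read 'd'  n8⇒n9
[26] read 'c'  n9⇒n10
[27] read 'd'  n10⇒n11  emit P2@[22:27],P3@[26:27],P6@[24:27]
[28] read 'a'  n11⇒n4 ·f
[29] read 'a'  n4⇒n4 ·f
[30] read 'd'  n4⇒n1 ·f
[31] read 'b'  n1⇒n2
[32] read 'c'  n2⇒n6 ·f
[33] read 'a'  n6⇒n7  emit P4@[32:33]
[34] read 'c'  n7⇒n5 ·f  emit P1@[33:34]
[35] read 'd'  n5⇒n12 ·f  emit P3@[34:35]
[36] read 'd'  n12⇒n16 ·f
[37] read 'b'  n16⇒n2 ·f
[38] read 'a'  n2⇒n3  emit P0@[36:38]
[39] read 'c'  n3⇒n5 ·f  emit P1@[38:39]
[40] read 'c'  n5⇒n6 ·f
[41] read 'a'  n6⇒n7  emit P4@[40:41]
[42] read 'd'  n7⇒n8
[43] read 'a'  n8⇒n4 ·f
[44] read 'b'  n4⇒n13
[45] read 'a'  n13⇒n14
[46] read 'b'  n14⇒n13 ·f
[47] read 'a'  n13⇒n14
[48] read 'd'  n14⇒n15  emit P5@[45:48]
[49] read 'd'  n15⇒n16 ·f
[50] read 'c'  n16⇒n17
[51] read 'd'  n17⇒n18  emit P3@[50:51],P6@[48:51]
[52] read 'b'  n18⇒n2 ·f
[53] read 'a'  n2⇒n3  emit P0@[51:53]
[54] read 'c'  n3⇒n5 ·f  emit P1@[53:54]
[55] read 'd'  n5⇒n12 ·f  emit P3@[54:55]
[56] read 'b'  n12⇒n2 ·f

Matches: [[1,3],[4,0],[5,1],[6,4],[7,1],[8,4],[12,2],[12,3],[12,6],[16,0],[17,1],[18,4],[23,4],[27,2],[27,3],[27,6],[33,4],[34,1],[35,3],[38,0],[39,1],[41,4],[48,5],[51,3],[51,6],[53,0],[54,1],[55,3]]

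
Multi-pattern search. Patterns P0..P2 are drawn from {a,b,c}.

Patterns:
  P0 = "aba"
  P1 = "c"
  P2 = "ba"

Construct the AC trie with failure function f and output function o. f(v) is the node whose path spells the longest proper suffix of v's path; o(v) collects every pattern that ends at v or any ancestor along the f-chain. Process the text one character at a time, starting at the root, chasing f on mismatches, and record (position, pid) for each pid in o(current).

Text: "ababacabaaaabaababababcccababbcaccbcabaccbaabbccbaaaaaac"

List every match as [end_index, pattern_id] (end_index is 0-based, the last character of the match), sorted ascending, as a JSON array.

Build automaton:
Trie (insert patterns):
  n0 'ε': a→1 b→5 c→4
  n1 'a': b→2
  n2 'ab': a→3
  n3 'aba': ·  ←P0
  n4 'c': ·  ←P1
  n5 'b': a→6
  n6 'ba': ·  ←P2

BFS fail/out derivation:
  fail(1) 'a': from fail(0)=0 chase 'a': 0 ⇒ 0;  out=∅∪out(0)=∅
  fail(4) 'c': from fail(0)=0 chase 'c': 0 ⇒ 0;  out={1}∪out(0)={1}
  fail(5) 'b': from fail(0)=0 chase 'b': 0 ⇒ 0;  out=∅∪out(0)=∅
  fail(2) 'ab': from fail(1)=0 chase 'b': 0 ⇒ 5;  out=∅∪out(5)=∅
  fail(6) 'ba': from fail(5)=0 chase 'a': 0 ⇒ 1;  out={2}∪out(1)={2}
  fail(3) 'aba': from fail(2)=5 chase 'a': 5 ⇒ 6;  out={0}∪out(6)={0,2}

Run:
i=0 'a': node 0→1
i=1 'b': node 1→2
i=2 'a': node 2→3  ** P0@[0:2],P2@[1:2]
i=3 'b': node 3→2 (fail-walked)
i=4 'a': node 2→3  ** P0@[2:4],P2@[3:4]
i=5 'c': node 3→4 (fail-walked)  ** P1@[5:5]
i=6 'a': node 4→1 (fail-walked)
i=7 'b': node 1→2
i=8 'a': node 2→3  ** P0@[6:8],P2@[7:8]
i=9 'a': node 3→1 (fail-walked)
i=10 'a': node 1→1 (fail-walked)
i=11 'a': node 1→1 (fail-walked)
i=12 'b': node 1→2
i=13 'a': node 2→3  ** P0@[11:13],P2@[12:13]
i=14 'a': node 3→1 (fail-walked)
i=15 'b': node 1→2
i=16 'a': node 2→3  ** P0@[14:16],P2@[15:16]
i=17 'b': node 3→2 (fail-walked)
i=18 'a': node 2→3  ** P0@[16:18],P2@[17:18]
i=19 'b': node 3→2 (fail-walked)
i=20 'a': node 2→3  ** P0@[18:20],P2@[19:20]
i=21 'b': node 3→2 (fail-walked)
i=22 'c': node 2→4 (fail-walked)  ** P1@[22:22]
i=23 'c': node 4→4 (fail-walked)  ** P1@[23:23]
i=24 'c': node 4→4 (fail-walked)  ** P1@[24:24]
i=25 'a': node 4→1 (fail-walked)
i=26 'b': node 1→2
i=27 'a': node 2→3  ** P0@[25:27],P2@[26:27]
i=28 'b': node 3→2 (fail-walked)
i=29 'b': node 2→5 (fail-walked)
i=30 'c': node 5→4 (fail-walked)  ** P1@[30:30]
i=31 'a': node 4→1 (fail-walked)
i=32 'c': node 1→4 (fail-walked)  ** P1@[32:32]
i=33 'c': node 4→4 (fail-walked)  ** P1@[33:33]
i=34 'b': node 4→5 (fail-walked)
i=35 'c': node 5→4 (fail-walked)  ** P1@[35:35]
i=36 'a': node 4→1 (fail-walked)
i=37 'b': node 1→2
i=38 'a': node 2→3  ** P0@[36:38],P2@[37:38]
i=39 'c': node 3→4 (fail-walked)  ** P1@[39:39]
i=40 'c': node 4→4 (fail-walked)  ** P1@[40:40]
i=41 'b': node 4→5 (fail-walked)
i=42 'a': node 5→6  ** P2@[41:42]
i=43 'a': node 6→1 (fail-walked)
i=44 'b': node 1→2
i=45 'b': node 2→5 (fail-walked)
i=46 'c': node 5→4 (fail-walked)  ** P1@[46:46]
i=47 'c': node 4→4 (fail-walked)  ** P1@[47:47]
i=48 'b': node 4→5 (fail-walked)
i=49 'a': node 5→6  ** P2@[48:49]
i=50 'a': node 6→1 (fail-walked)
i=51 'a': node 1→1 (fail-walked)
i=52 'a': node 1→1 (fail-walked)
i=53 'a': node 1→1 (fail-walked)
i=54 'a': node 1→1 (fail-walked)
i=55 'c': node 1→4 (fail-walked)  ** P1@[55:55]

All matches (sorted): [[2,0],[2,2],[4,0],[4,2],[5,1],[8,0],[8,2],[13,0],[13,2],[16,0],[16,2],[18,0],[18,2],[20,0],[20,2],[22,1],[23,1],[24,1],[27,0],[27,2],[30,1],[32,1],[33,1],[35,1],[38,0],[38,2],[39,1],[40,1],[42,2],[46,1],[47,1],[49,2],[55,1]]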